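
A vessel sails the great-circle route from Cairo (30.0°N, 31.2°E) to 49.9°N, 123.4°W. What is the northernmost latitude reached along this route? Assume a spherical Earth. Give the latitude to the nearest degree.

≈ 76°N

The great circle lies in the plane with unit normal n̂ = (p₁ × p₂)/|p₁ × p₂|.
Here n̂_z ≈ -0.241; the vertex latitude is φ_max = arccos|n̂_z| ≈ 76.1°.
Check via Clairaut: cos φ_max = |cos φ₁| · sin C = cos(30.0°)·sin(16.2°) ≈ 0.241, again giving ≈ 76.1°.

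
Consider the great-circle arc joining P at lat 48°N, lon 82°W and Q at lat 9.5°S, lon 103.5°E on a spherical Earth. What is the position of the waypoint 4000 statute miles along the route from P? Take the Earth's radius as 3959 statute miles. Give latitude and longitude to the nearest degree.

≈ lat 73°N, lon 124°E

Convert each endpoint to a unit vector on the sphere (x = cos φ cos λ, y = cos φ sin λ, z = sin φ).
The central angle between the endpoints is δ = arccos(p₁·p₂) ≈ 2.465 rad (141.2°). The total great-circle distance is δ·R ≈ 2.465 × 3959 ≈ 9758 mi, so the target fraction is f = 4000/9758 ≈ 0.410.
Interpolate at f ≈ 0.410 with slerp weights a = sin((1−f)δ)/sin δ ≈ 1.586, b = sin(fδ)/sin δ ≈ 1.352.
p = a·p₁ + b·p₂ ≈ (-0.164, 0.246, 0.955); φ = arcsin(p_z) ≈ 72.80°, λ = atan2(p_y, p_x) ≈ 123.62°.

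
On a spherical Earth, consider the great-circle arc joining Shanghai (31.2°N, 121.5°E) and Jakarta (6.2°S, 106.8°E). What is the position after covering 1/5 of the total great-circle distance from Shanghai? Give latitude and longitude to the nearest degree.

≈ 24°N, 118°E

Convert each endpoint to a unit vector on the sphere (x = cos φ cos λ, y = cos φ sin λ, z = sin φ).
The central angle between the endpoints is δ = arccos(p₁·p₂) ≈ 0.697 rad (40.0°).
Interpolate at f = 1/5 with slerp weights a = sin((1−f)δ)/sin δ ≈ 0.824, b = sin(fδ)/sin δ ≈ 0.216.
p = a·p₁ + b·p₂ ≈ (-0.431, 0.807, 0.404); φ = arcsin(p_z) ≈ 23.81°, λ = atan2(p_y, p_x) ≈ 118.08°.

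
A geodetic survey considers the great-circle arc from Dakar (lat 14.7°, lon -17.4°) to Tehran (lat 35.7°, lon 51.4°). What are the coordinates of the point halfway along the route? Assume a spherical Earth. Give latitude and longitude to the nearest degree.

From cos δ = sin φ₁ sin φ₂ + cos φ₁ cos φ₂ cos Δλ, the central angle is δ ≈ 1.124 rad (64.4°).
Interpolate at f = 1/2 with slerp weights a = sin((1−f)δ)/sin δ ≈ 0.591, b = sin(fδ)/sin δ ≈ 0.591.
p = a·p₁ + b·p₂ ≈ (0.845, 0.204, 0.495); φ = arcsin(p_z) ≈ 29.65°, λ = atan2(p_y, p_x) ≈ 13.58°.

≈ lat 30°, lon 14°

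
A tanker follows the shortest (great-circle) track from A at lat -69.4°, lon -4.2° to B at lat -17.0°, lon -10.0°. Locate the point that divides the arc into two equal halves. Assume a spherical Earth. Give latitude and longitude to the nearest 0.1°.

From cos δ = sin φ₁ sin φ₂ + cos φ₁ cos φ₂ cos Δλ, the central angle is δ ≈ 0.917 rad (52.5°).
Interpolate at f = 1/2 with slerp weights a = sin((1−f)δ)/sin δ ≈ 0.558, b = sin(fδ)/sin δ ≈ 0.558.
p = a·p₁ + b·p₂ ≈ (0.721, -0.107, -0.685); φ = arcsin(p_z) ≈ -43.23°, λ = atan2(p_y, p_x) ≈ -8.44°.

≈ lat -43.2°, lon -8.4°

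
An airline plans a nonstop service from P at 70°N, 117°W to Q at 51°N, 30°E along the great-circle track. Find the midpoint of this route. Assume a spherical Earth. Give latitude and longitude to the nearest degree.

Write both endpoints as unit vectors p₁, p₂ with components (cos φ cos λ, cos φ sin λ, sin φ).
The central angle between the endpoints is δ = arccos(p₁·p₂) ≈ 0.989 rad (56.6°).
Interpolate at f = 1/2 with slerp weights a = sin((1−f)δ)/sin δ ≈ 0.568, b = sin(fδ)/sin δ ≈ 0.568.
p = a·p₁ + b·p₂ ≈ (0.221, 0.006, 0.975); φ = arcsin(p_z) ≈ 77.21°, λ = atan2(p_y, p_x) ≈ 1.46°.

≈ 77°N, 1°E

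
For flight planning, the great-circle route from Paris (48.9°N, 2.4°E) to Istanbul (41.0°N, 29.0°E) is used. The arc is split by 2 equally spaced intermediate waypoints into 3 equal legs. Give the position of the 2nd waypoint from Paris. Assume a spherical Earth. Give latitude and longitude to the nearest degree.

Convert each endpoint to a unit vector on the sphere (x = cos φ cos λ, y = cos φ sin λ, z = sin φ).
The central angle between the endpoints is δ = arccos(p₁·p₂) ≈ 0.354 rad (20.3°).
Interpolate at f = 2/3 with slerp weights a = sin((1−f)δ)/sin δ ≈ 0.340, b = sin(fδ)/sin δ ≈ 0.674.
p = a·p₁ + b·p₂ ≈ (0.668, 0.256, 0.698); φ = arcsin(p_z) ≈ 44.30°, λ = atan2(p_y, p_x) ≈ 20.97°.

≈ 44°N, 21°E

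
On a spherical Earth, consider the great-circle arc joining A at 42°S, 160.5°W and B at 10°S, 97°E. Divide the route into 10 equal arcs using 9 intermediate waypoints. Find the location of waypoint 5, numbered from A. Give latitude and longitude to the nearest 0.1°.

Convert each endpoint to a unit vector on the sphere (x = cos φ cos λ, y = cos φ sin λ, z = sin φ).
The central angle between the endpoints is δ = arccos(p₁·p₂) ≈ 1.613 rad (92.4°).
Interpolate at f = 5/10 with slerp weights a = sin((1−f)δ)/sin δ ≈ 0.723, b = sin(fδ)/sin δ ≈ 0.723.
p = a·p₁ + b·p₂ ≈ (-0.593, 0.527, -0.609); φ = arcsin(p_z) ≈ -37.51°, λ = atan2(p_y, p_x) ≈ 138.37°.

≈ 37.5°S, 138.4°E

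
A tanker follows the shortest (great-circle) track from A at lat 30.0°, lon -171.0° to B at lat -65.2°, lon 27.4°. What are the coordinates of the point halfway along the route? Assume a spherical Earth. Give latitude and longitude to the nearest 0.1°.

Write both endpoints as unit vectors p₁, p₂ with components (cos φ cos λ, cos φ sin λ, sin φ).
The central angle between the endpoints is δ = arccos(p₁·p₂) ≈ 2.496 rad (143.0°).
Interpolate at f = 1/2 with slerp weights a = sin((1−f)δ)/sin δ ≈ 1.576, b = sin(fδ)/sin δ ≈ 1.576.
p = a·p₁ + b·p₂ ≈ (-0.761, 0.091, -0.642); φ = arcsin(p_z) ≈ -39.98°, λ = atan2(p_y, p_x) ≈ 173.20°.

≈ lat -40.0°, lon 173.2°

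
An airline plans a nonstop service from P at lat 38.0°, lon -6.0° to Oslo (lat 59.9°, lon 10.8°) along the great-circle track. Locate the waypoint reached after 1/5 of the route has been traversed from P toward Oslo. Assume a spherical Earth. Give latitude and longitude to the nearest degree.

≈ lat 43°, lon -4°

From cos δ = sin φ₁ sin φ₂ + cos φ₁ cos φ₂ cos Δλ, the central angle is δ ≈ 0.425 rad (24.4°).
Interpolate at f = 1/5 with slerp weights a = sin((1−f)δ)/sin δ ≈ 0.809, b = sin(fδ)/sin δ ≈ 0.206.
p = a·p₁ + b·p₂ ≈ (0.735, -0.047, 0.676); φ = arcsin(p_z) ≈ 42.54°, λ = atan2(p_y, p_x) ≈ -3.68°.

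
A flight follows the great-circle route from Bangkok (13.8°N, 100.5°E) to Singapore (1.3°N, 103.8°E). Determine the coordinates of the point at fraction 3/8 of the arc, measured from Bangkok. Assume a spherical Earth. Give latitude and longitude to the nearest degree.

Convert each endpoint to a unit vector on the sphere (x = cos φ cos λ, y = cos φ sin λ, z = sin φ).
The central angle between the endpoints is δ = arccos(p₁·p₂) ≈ 0.225 rad (12.9°).
Interpolate at f = 3/8 with slerp weights a = sin((1−f)δ)/sin δ ≈ 0.628, b = sin(fδ)/sin δ ≈ 0.378.
p = a·p₁ + b·p₂ ≈ (-0.201, 0.967, 0.158); φ = arcsin(p_z) ≈ 9.12°, λ = atan2(p_y, p_x) ≈ 101.76°.

≈ 9°N, 102°E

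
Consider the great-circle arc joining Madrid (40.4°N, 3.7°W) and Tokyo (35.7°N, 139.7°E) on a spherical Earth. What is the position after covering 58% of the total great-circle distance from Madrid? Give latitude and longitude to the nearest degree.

≈ 66°N, 93°E

Write both endpoints as unit vectors p₁, p₂ with components (cos φ cos λ, cos φ sin λ, sin φ).
The central angle between the endpoints is δ = arccos(p₁·p₂) ≈ 1.689 rad (96.8°).
Interpolate at f = 0.58 with slerp weights a = sin((1−f)δ)/sin δ ≈ 0.656, b = sin(fδ)/sin δ ≈ 0.836.
p = a·p₁ + b·p₂ ≈ (-0.019, 0.407, 0.913); φ = arcsin(p_z) ≈ 65.95°, λ = atan2(p_y, p_x) ≈ 92.72°.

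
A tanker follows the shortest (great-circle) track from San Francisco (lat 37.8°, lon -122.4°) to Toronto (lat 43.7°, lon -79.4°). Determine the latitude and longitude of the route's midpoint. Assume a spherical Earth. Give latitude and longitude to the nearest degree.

Write both endpoints as unit vectors p₁, p₂ with components (cos φ cos λ, cos φ sin λ, sin φ).
The central angle between the endpoints is δ = arccos(p₁·p₂) ≈ 0.571 rad (32.7°).
Interpolate at f = 1/2 with slerp weights a = sin((1−f)δ)/sin δ ≈ 0.521, b = sin(fδ)/sin δ ≈ 0.521.
p = a·p₁ + b·p₂ ≈ (-0.151, -0.718, 0.679); φ = arcsin(p_z) ≈ 42.80°, λ = atan2(p_y, p_x) ≈ -101.90°.

≈ lat 43°, lon -102°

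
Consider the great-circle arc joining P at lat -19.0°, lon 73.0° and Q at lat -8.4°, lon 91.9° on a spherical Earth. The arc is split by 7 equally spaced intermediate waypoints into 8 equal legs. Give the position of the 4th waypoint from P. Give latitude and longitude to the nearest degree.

Convert each endpoint to a unit vector on the sphere (x = cos φ cos λ, y = cos φ sin λ, z = sin φ).
The central angle between the endpoints is δ = arccos(p₁·p₂) ≈ 0.370 rad (21.2°).
Interpolate at f = 4/8 with slerp weights a = sin((1−f)δ)/sin δ ≈ 0.509, b = sin(fδ)/sin δ ≈ 0.509.
p = a·p₁ + b·p₂ ≈ (0.124, 0.963, -0.240); φ = arcsin(p_z) ≈ -13.88°, λ = atan2(p_y, p_x) ≈ 82.67°.

≈ lat -14°, lon 83°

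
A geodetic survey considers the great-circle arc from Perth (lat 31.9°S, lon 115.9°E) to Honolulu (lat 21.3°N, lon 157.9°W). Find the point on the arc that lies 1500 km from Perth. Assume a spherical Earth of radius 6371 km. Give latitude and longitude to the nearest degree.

≈ lat 26°S, lon 130°E

Convert each endpoint to a unit vector on the sphere (x = cos φ cos λ, y = cos φ sin λ, z = sin φ).
The central angle between the endpoints is δ = arccos(p₁·p₂) ≈ 1.711 rad (98.0°). The total great-circle distance is δ·R ≈ 1.711 × 6371 ≈ 10899 km, so the target fraction is f = 1500/10899 ≈ 0.138.
Interpolate at f ≈ 0.138 with slerp weights a = sin((1−f)δ)/sin δ ≈ 1.005, b = sin(fδ)/sin δ ≈ 0.236.
p = a·p₁ + b·p₂ ≈ (-0.576, 0.685, -0.446); φ = arcsin(p_z) ≈ -26.47°, λ = atan2(p_y, p_x) ≈ 130.06°.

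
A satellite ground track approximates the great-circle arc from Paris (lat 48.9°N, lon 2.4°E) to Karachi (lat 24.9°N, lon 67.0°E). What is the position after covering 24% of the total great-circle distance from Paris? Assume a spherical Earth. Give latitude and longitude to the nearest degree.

The haversine formula gives a central angle δ ≈ 0.961 rad (55.0°) between the endpoints.
Interpolate at f = 0.24 with slerp weights a = sin((1−f)δ)/sin δ ≈ 0.814, b = sin(fδ)/sin δ ≈ 0.279.
p = a·p₁ + b·p₂ ≈ (0.633, 0.255, 0.731); φ = arcsin(p_z) ≈ 46.94°, λ = atan2(p_y, p_x) ≈ 21.95°.

≈ lat 47°N, lon 22°E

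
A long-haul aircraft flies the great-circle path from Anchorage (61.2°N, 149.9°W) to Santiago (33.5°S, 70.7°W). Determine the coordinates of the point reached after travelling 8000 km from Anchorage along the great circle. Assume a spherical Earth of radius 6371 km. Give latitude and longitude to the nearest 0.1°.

≈ 4.0°N, 91.1°W

Write both endpoints as unit vectors p₁, p₂ with components (cos φ cos λ, cos φ sin λ, sin φ).
The central angle between the endpoints is δ = arccos(p₁·p₂) ≈ 1.991 rad (114.1°). The total great-circle distance is δ·R ≈ 1.991 × 6371 ≈ 12688 km, so the target fraction is f = 8000/12688 ≈ 0.631.
Interpolate at f ≈ 0.631 with slerp weights a = sin((1−f)δ)/sin δ ≈ 0.735, b = sin(fδ)/sin δ ≈ 1.042.
p = a·p₁ + b·p₂ ≈ (-0.019, -0.997, 0.069); φ = arcsin(p_z) ≈ 3.98°, λ = atan2(p_y, p_x) ≈ -91.11°.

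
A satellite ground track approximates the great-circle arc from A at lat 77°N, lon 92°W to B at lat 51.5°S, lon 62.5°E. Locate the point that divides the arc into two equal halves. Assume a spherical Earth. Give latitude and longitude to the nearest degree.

≈ lat 24°N, lon 50°E

Write both endpoints as unit vectors p₁, p₂ with components (cos φ cos λ, cos φ sin λ, sin φ).
The central angle between the endpoints is δ = arccos(p₁·p₂) ≈ 2.666 rad (152.7°).
Interpolate at f = 1/2 with slerp weights a = sin((1−f)δ)/sin δ ≈ 2.122, b = sin(fδ)/sin δ ≈ 2.122.
p = a·p₁ + b·p₂ ≈ (0.593, 0.695, 0.407); φ = arcsin(p_z) ≈ 24.01°, λ = atan2(p_y, p_x) ≈ 49.50°.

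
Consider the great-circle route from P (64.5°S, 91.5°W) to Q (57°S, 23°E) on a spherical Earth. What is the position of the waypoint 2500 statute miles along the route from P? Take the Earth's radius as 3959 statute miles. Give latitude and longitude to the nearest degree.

≈ (67°S, 6°E)

Write both endpoints as unit vectors p₁, p₂ with components (cos φ cos λ, cos φ sin λ, sin φ).
The central angle between the endpoints is δ = arccos(p₁·p₂) ≈ 0.850 rad (48.7°). The total great-circle distance is δ·R ≈ 0.850 × 3959 ≈ 3366 mi, so the target fraction is f = 2500/3366 ≈ 0.743.
Interpolate at f ≈ 0.743 with slerp weights a = sin((1−f)δ)/sin δ ≈ 0.289, b = sin(fδ)/sin δ ≈ 0.786.
p = a·p₁ + b·p₂ ≈ (0.391, 0.043, -0.920); φ = arcsin(p_z) ≈ -66.86°, λ = atan2(p_y, p_x) ≈ 6.26°.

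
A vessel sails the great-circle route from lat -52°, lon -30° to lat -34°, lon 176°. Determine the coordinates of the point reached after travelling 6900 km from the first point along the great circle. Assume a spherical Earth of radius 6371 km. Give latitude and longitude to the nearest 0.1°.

Convert each endpoint to a unit vector on the sphere (x = cos φ cos λ, y = cos φ sin λ, z = sin φ).
The central angle between the endpoints is δ = arccos(p₁·p₂) ≈ 1.589 rad (91.0°). The total great-circle distance is δ·R ≈ 1.589 × 6371 ≈ 10123 km, so the target fraction is f = 6900/10123 ≈ 0.682.
Interpolate at f ≈ 0.682 with slerp weights a = sin((1−f)δ)/sin δ ≈ 0.485, b = sin(fδ)/sin δ ≈ 0.884.
p = a·p₁ + b·p₂ ≈ (-0.472, -0.098, -0.876); φ = arcsin(p_z) ≈ -61.16°, λ = atan2(p_y, p_x) ≈ -168.27°.

≈ lat -61.2°, lon -168.3°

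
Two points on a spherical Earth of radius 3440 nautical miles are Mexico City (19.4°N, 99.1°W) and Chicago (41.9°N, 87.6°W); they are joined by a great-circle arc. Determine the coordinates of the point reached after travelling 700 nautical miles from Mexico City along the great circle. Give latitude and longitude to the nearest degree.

Convert each endpoint to a unit vector on the sphere (x = cos φ cos λ, y = cos φ sin λ, z = sin φ).
The central angle between the endpoints is δ = arccos(p₁·p₂) ≈ 0.428 rad (24.5°). The total great-circle distance is δ·R ≈ 0.428 × 3440 ≈ 1472 nmi, so the target fraction is f = 700/1472 ≈ 0.475.
Interpolate at f ≈ 0.475 with slerp weights a = sin((1−f)δ)/sin δ ≈ 0.536, b = sin(fδ)/sin δ ≈ 0.487.
p = a·p₁ + b·p₂ ≈ (-0.065, -0.862, 0.503); φ = arcsin(p_z) ≈ 30.22°, λ = atan2(p_y, p_x) ≈ -94.30°.

≈ 30°N, 94°W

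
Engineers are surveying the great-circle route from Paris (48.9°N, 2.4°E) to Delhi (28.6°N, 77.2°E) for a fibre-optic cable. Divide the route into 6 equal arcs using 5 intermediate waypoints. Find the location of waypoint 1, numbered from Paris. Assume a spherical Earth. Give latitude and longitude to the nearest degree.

≈ 50°N, 18°E

The haversine formula gives a central angle δ ≈ 1.033 rad (59.2°) between the endpoints.
Interpolate at f = 1/6 with slerp weights a = sin((1−f)δ)/sin δ ≈ 0.883, b = sin(fδ)/sin δ ≈ 0.199.
p = a·p₁ + b·p₂ ≈ (0.619, 0.195, 0.761); φ = arcsin(p_z) ≈ 49.55°, λ = atan2(p_y, p_x) ≈ 17.50°.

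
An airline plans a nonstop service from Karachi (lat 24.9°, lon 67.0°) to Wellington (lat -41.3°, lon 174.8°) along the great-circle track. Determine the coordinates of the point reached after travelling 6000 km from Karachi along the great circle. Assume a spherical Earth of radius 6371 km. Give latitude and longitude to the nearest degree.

≈ lat -10°, lon 109°

Write both endpoints as unit vectors p₁, p₂ with components (cos φ cos λ, cos φ sin λ, sin φ).
The central angle between the endpoints is δ = arccos(p₁·p₂) ≈ 2.079 rad (119.1°). The total great-circle distance is δ·R ≈ 2.079 × 6371 ≈ 13242 km, so the target fraction is f = 6000/13242 ≈ 0.453.
Interpolate at f ≈ 0.453 with slerp weights a = sin((1−f)δ)/sin δ ≈ 1.038, b = sin(fδ)/sin δ ≈ 0.925.
p = a·p₁ + b·p₂ ≈ (-0.324, 0.930, -0.174); φ = arcsin(p_z) ≈ -10.00°, λ = atan2(p_y, p_x) ≈ 109.23°.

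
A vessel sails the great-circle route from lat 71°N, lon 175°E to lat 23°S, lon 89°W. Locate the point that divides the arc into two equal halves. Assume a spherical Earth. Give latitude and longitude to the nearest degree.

≈ lat 30°N, lon 109°W

Convert each endpoint to a unit vector on the sphere (x = cos φ cos λ, y = cos φ sin λ, z = sin φ).
The central angle between the endpoints is δ = arccos(p₁·p₂) ≈ 1.983 rad (113.6°).
Interpolate at f = 1/2 with slerp weights a = sin((1−f)δ)/sin δ ≈ 0.913, b = sin(fδ)/sin δ ≈ 0.913.
p = a·p₁ + b·p₂ ≈ (-0.282, -0.815, 0.507); φ = arcsin(p_z) ≈ 30.45°, λ = atan2(p_y, p_x) ≈ -109.06°.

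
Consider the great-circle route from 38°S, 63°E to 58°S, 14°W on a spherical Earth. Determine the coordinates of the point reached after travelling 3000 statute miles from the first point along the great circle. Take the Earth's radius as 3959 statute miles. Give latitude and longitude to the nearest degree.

≈ 59°S, 2°E

Convert each endpoint to a unit vector on the sphere (x = cos φ cos λ, y = cos φ sin λ, z = sin φ).
The central angle between the endpoints is δ = arccos(p₁·p₂) ≈ 0.907 rad (52.0°). The total great-circle distance is δ·R ≈ 0.907 × 3959 ≈ 3591 mi, so the target fraction is f = 3000/3591 ≈ 0.835.
Interpolate at f ≈ 0.835 with slerp weights a = sin((1−f)δ)/sin δ ≈ 0.189, b = sin(fδ)/sin δ ≈ 0.873.
p = a·p₁ + b·p₂ ≈ (0.516, 0.021, -0.856); φ = arcsin(p_z) ≈ -58.89°, λ = atan2(p_y, p_x) ≈ 2.30°.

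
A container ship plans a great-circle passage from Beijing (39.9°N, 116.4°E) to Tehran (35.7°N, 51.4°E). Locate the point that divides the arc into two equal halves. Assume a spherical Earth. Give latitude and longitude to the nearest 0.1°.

From cos δ = sin φ₁ sin φ₂ + cos φ₁ cos φ₂ cos Δλ, the central angle is δ ≈ 0.879 rad (50.4°).
Interpolate at f = 1/2 with slerp weights a = sin((1−f)δ)/sin δ ≈ 0.553, b = sin(fδ)/sin δ ≈ 0.553.
p = a·p₁ + b·p₂ ≈ (0.091, 0.730, 0.677); φ = arcsin(p_z) ≈ 42.60°, λ = atan2(p_y, p_x) ≈ 82.86°.

≈ (42.6°N, 82.9°E)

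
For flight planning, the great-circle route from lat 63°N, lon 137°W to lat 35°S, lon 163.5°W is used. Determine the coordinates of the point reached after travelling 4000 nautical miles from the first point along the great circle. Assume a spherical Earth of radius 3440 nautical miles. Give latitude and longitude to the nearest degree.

≈ lat 2°S, lon 157°W

Convert each endpoint to a unit vector on the sphere (x = cos φ cos λ, y = cos φ sin λ, z = sin φ).
The central angle between the endpoints is δ = arccos(p₁·p₂) ≈ 1.750 rad (100.3°). The total great-circle distance is δ·R ≈ 1.750 × 3440 ≈ 6020 nmi, so the target fraction is f = 4000/6020 ≈ 0.664.
Interpolate at f ≈ 0.664 with slerp weights a = sin((1−f)δ)/sin δ ≈ 0.563, b = sin(fδ)/sin δ ≈ 0.933.
p = a·p₁ + b·p₂ ≈ (-0.920, -0.391, -0.033); φ = arcsin(p_z) ≈ -1.91°, λ = atan2(p_y, p_x) ≈ -156.95°.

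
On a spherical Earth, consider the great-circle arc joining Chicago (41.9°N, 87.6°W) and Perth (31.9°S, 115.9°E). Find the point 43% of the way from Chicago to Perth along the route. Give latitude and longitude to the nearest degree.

≈ (29°N, 174°W)

Write both endpoints as unit vectors p₁, p₂ with components (cos φ cos λ, cos φ sin λ, sin φ).
The central angle between the endpoints is δ = arccos(p₁·p₂) ≈ 2.772 rad (158.8°).
Interpolate at f = 0.43 with slerp weights a = sin((1−f)δ)/sin δ ≈ 2.767, b = sin(fδ)/sin δ ≈ 2.570.
p = a·p₁ + b·p₂ ≈ (-0.867, -0.094, 0.489); φ = arcsin(p_z) ≈ 29.30°, λ = atan2(p_y, p_x) ≈ -173.79°.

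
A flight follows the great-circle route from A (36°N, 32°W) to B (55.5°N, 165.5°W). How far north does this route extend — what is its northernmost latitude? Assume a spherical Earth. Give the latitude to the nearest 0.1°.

The great circle lies in the plane with unit normal n̂ = (p₁ × p₂)/|p₁ × p₂|.
Here n̂_z ≈ -0.337; the vertex latitude is φ_max = arccos|n̂_z| ≈ 70.3°.
Check via Clairaut: cos φ_max = |cos φ₁| · sin C = cos(36.0°)·sin(24.6°) ≈ 0.337, again giving ≈ 70.3°.

≈ 70.3°N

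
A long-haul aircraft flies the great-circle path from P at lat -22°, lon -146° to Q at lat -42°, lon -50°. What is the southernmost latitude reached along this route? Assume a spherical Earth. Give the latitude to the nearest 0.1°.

The great circle lies in the plane with unit normal n̂ = (p₁ × p₂)/|p₁ × p₂|.
Here n̂_z ≈ +0.696; the vertex latitude is φ_max = arccos|n̂_z| ≈ 45.9°.
Check via Clairaut: cos φ_max = |cos φ₁| · sin C = cos(22.0°)·sin(131.3°) ≈ 0.696, again giving ≈ 45.9°.

≈ -45.9°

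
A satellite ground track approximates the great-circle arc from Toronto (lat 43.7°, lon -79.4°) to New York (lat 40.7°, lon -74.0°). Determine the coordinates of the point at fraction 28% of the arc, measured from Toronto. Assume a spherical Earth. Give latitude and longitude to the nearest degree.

≈ lat 43°, lon -78°

Convert each endpoint to a unit vector on the sphere (x = cos φ cos λ, y = cos φ sin λ, z = sin φ).
The central angle between the endpoints is δ = arccos(p₁·p₂) ≈ 0.087 rad (5.0°).
Interpolate at f = 0.28 with slerp weights a = sin((1−f)δ)/sin δ ≈ 0.720, b = sin(fδ)/sin δ ≈ 0.280.
p = a·p₁ + b·p₂ ≈ (0.154, -0.716, 0.681); φ = arcsin(p_z) ≈ 42.89°, λ = atan2(p_y, p_x) ≈ -77.84°.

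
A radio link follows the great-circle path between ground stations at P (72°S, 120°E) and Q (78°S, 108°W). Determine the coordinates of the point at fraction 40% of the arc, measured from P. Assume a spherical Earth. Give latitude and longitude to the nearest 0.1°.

Write both endpoints as unit vectors p₁, p₂ with components (cos φ cos λ, cos φ sin λ, sin φ).
The central angle between the endpoints is δ = arccos(p₁·p₂) ≈ 0.479 rad (27.5°).
Interpolate at f = 0.40 with slerp weights a = sin((1−f)δ)/sin δ ≈ 0.615, b = sin(fδ)/sin δ ≈ 0.413.
p = a·p₁ + b·p₂ ≈ (-0.122, 0.083, -0.989); φ = arcsin(p_z) ≈ -81.54°, λ = atan2(p_y, p_x) ≈ 145.71°.

≈ (81.5°S, 145.7°E)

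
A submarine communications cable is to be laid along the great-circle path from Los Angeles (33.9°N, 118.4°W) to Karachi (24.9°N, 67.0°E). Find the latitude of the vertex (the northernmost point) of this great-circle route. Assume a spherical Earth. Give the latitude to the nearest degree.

The great circle lies in the plane with unit normal n̂ = (p₁ × p₂)/|p₁ × p₂|.
Here n̂_z ≈ -0.083; the vertex latitude is φ_max = arccos|n̂_z| ≈ 85.3°.
Check via Clairaut: cos φ_max = |cos φ₁| · sin C = cos(33.9°)·sin(5.7°) ≈ 0.083, again giving ≈ 85.3°.

≈ 85°N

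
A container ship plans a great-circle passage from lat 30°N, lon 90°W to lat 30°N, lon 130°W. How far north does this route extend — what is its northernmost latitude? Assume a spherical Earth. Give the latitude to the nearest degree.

≈ 32°N

The great circle lies in the plane with unit normal n̂ = (p₁ × p₂)/|p₁ × p₂|.
Here n̂_z ≈ -0.852; the vertex latitude is φ_max = arccos|n̂_z| ≈ 31.6°.
Check via Clairaut: cos φ_max = |cos φ₁| · sin C = cos(30.0°)·sin(79.7°) ≈ 0.852, again giving ≈ 31.6°.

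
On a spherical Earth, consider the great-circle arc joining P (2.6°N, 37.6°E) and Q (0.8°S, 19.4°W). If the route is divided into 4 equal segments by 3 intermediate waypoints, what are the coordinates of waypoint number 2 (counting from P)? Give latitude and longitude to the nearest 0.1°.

Convert each endpoint to a unit vector on the sphere (x = cos φ cos λ, y = cos φ sin λ, z = sin φ).
The central angle between the endpoints is δ = arccos(p₁·p₂) ≈ 0.996 rad (57.1°).
Interpolate at f = 2/4 with slerp weights a = sin((1−f)δ)/sin δ ≈ 0.569, b = sin(fδ)/sin δ ≈ 0.569.
p = a·p₁ + b·p₂ ≈ (0.987, 0.158, 0.018); φ = arcsin(p_z) ≈ 1.02°, λ = atan2(p_y, p_x) ≈ 9.09°.

≈ (1.0°N, 9.1°E)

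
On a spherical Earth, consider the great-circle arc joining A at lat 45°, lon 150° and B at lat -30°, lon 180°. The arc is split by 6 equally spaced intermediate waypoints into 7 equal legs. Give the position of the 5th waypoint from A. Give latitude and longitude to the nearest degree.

≈ lat -8°, lon 172°

Convert each endpoint to a unit vector on the sphere (x = cos φ cos λ, y = cos φ sin λ, z = sin φ).
The central angle between the endpoints is δ = arccos(p₁·p₂) ≈ 1.393 rad (79.8°).
Interpolate at f = 5/7 with slerp weights a = sin((1−f)δ)/sin δ ≈ 0.394, b = sin(fδ)/sin δ ≈ 0.852.
p = a·p₁ + b·p₂ ≈ (-0.979, 0.139, -0.148); φ = arcsin(p_z) ≈ -8.49°, λ = atan2(p_y, p_x) ≈ 171.91°.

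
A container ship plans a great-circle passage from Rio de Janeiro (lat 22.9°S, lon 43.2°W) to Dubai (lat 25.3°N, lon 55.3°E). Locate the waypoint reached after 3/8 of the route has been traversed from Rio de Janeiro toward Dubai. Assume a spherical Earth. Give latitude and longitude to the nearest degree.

≈ lat 5°S, lon 6°W

Write both endpoints as unit vectors p₁, p₂ with components (cos φ cos λ, cos φ sin λ, sin φ).
The central angle between the endpoints is δ = arccos(p₁·p₂) ≈ 1.864 rad (106.8°).
Interpolate at f = 3/8 with slerp weights a = sin((1−f)δ)/sin δ ≈ 0.960, b = sin(fδ)/sin δ ≈ 0.672.
p = a·p₁ + b·p₂ ≈ (0.991, -0.106, -0.086); φ = arcsin(p_z) ≈ -4.95°, λ = atan2(p_y, p_x) ≈ -6.09°.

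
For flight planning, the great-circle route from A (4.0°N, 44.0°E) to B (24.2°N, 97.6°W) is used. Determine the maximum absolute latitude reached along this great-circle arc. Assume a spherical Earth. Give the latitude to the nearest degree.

≈ 39°N

The great circle lies in the plane with unit normal n̂ = (p₁ × p₂)/|p₁ × p₂|.
Here n̂_z ≈ -0.775; the vertex latitude is φ_max = arccos|n̂_z| ≈ 39.2°.
Check via Clairaut: cos φ_max = |cos φ₁| · sin C = cos(4.0°)·sin(51.0°) ≈ 0.775, again giving ≈ 39.2°.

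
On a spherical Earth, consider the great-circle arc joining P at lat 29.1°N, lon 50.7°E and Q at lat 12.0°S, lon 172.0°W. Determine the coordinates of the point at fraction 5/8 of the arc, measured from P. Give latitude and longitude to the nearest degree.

Write both endpoints as unit vectors p₁, p₂ with components (cos φ cos λ, cos φ sin λ, sin φ).
The central angle between the endpoints is δ = arccos(p₁·p₂) ≈ 2.388 rad (136.8°).
Interpolate at f = 5/8 with slerp weights a = sin((1−f)δ)/sin δ ≈ 1.141, b = sin(fδ)/sin δ ≈ 1.457.
p = a·p₁ + b·p₂ ≈ (-0.780, 0.573, 0.252); φ = arcsin(p_z) ≈ 14.59°, λ = atan2(p_y, p_x) ≈ 143.70°.

≈ lat 15°N, lon 144°E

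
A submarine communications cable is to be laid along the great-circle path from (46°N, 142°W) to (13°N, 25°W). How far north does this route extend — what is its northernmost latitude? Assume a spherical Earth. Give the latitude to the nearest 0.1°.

The great circle lies in the plane with unit normal n̂ = (p₁ × p₂)/|p₁ × p₂|.
Here n̂_z ≈ +0.610; the vertex latitude is φ_max = arccos|n̂_z| ≈ 52.4°.

≈ 52.4°N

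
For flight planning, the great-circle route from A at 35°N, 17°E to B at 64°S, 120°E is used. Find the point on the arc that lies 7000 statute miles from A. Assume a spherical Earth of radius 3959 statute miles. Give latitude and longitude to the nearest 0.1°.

Convert each endpoint to a unit vector on the sphere (x = cos φ cos λ, y = cos φ sin λ, z = sin φ).
The central angle between the endpoints is δ = arccos(p₁·p₂) ≈ 2.210 rad (126.6°). The total great-circle distance is δ·R ≈ 2.210 × 3959 ≈ 8748 mi, so the target fraction is f = 7000/8748 ≈ 0.800.
Interpolate at f ≈ 0.800 with slerp weights a = sin((1−f)δ)/sin δ ≈ 0.532, b = sin(fδ)/sin δ ≈ 1.222.
p = a·p₁ + b·p₂ ≈ (0.149, 0.591, -0.793); φ = arcsin(p_z) ≈ -52.43°, λ = atan2(p_y, p_x) ≈ 75.83°.

≈ 52.4°S, 75.8°E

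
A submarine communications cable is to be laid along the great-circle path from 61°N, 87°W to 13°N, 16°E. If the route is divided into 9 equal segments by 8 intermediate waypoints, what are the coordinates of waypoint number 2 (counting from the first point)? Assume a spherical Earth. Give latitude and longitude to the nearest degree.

≈ 61°N, 47°W

The haversine formula gives a central angle δ ≈ 1.480 rad (84.8°) between the endpoints.
Interpolate at f = 2/9 with slerp weights a = sin((1−f)δ)/sin δ ≈ 0.917, b = sin(fδ)/sin δ ≈ 0.324.
p = a·p₁ + b·p₂ ≈ (0.327, -0.357, 0.875); φ = arcsin(p_z) ≈ 61.05°, λ = atan2(p_y, p_x) ≈ -47.49°.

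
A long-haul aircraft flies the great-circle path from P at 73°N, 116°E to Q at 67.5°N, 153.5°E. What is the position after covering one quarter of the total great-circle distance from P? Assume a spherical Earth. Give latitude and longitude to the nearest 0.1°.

Convert each endpoint to a unit vector on the sphere (x = cos φ cos λ, y = cos φ sin λ, z = sin φ).
The central angle between the endpoints is δ = arccos(p₁·p₂) ≈ 0.236 rad (13.5°).
Interpolate at f = 1/4 with slerp weights a = sin((1−f)δ)/sin δ ≈ 0.753, b = sin(fδ)/sin δ ≈ 0.252.
p = a·p₁ + b·p₂ ≈ (-0.183, 0.241, 0.953); φ = arcsin(p_z) ≈ 72.39°, λ = atan2(p_y, p_x) ≈ 127.20°.

≈ 72.4°N, 127.2°E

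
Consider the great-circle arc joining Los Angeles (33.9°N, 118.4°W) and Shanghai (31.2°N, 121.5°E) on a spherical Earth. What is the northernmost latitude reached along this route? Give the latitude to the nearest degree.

The great circle lies in the plane with unit normal n̂ = (p₁ × p₂)/|p₁ × p₂|.
Here n̂_z ≈ -0.616; the vertex latitude is φ_max = arccos|n̂_z| ≈ 52.0°.

≈ 52°N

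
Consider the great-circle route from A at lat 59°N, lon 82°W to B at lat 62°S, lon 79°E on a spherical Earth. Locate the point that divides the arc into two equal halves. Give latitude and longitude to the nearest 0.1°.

The haversine formula gives a central angle δ ≈ 2.971 rad (170.2°) between the endpoints.
Interpolate at f = 1/2 with slerp weights a = sin((1−f)δ)/sin δ ≈ 5.863, b = sin(fδ)/sin δ ≈ 5.863.
p = a·p₁ + b·p₂ ≈ (0.946, -0.288, -0.151); φ = arcsin(p_z) ≈ -8.69°, λ = atan2(p_y, p_x) ≈ -16.96°.

≈ lat 8.7°S, lon 17.0°W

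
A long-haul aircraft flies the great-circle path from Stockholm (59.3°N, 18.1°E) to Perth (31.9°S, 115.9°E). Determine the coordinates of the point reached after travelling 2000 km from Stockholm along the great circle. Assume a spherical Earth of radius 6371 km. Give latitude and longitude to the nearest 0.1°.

≈ (51.9°N, 47.4°E)

From cos δ = sin φ₁ sin φ₂ + cos φ₁ cos φ₂ cos Δλ, the central angle is δ ≈ 2.110 rad (120.9°). The total great-circle distance is δ·R ≈ 2.110 × 6371 ≈ 13441 km, so the target fraction is f = 2000/13441 ≈ 0.149.
Interpolate at f ≈ 0.149 with slerp weights a = sin((1−f)δ)/sin δ ≈ 1.136, b = sin(fδ)/sin δ ≈ 0.360.
p = a·p₁ + b·p₂ ≈ (0.418, 0.455, 0.786); φ = arcsin(p_z) ≈ 51.86°, λ = atan2(p_y, p_x) ≈ 47.44°.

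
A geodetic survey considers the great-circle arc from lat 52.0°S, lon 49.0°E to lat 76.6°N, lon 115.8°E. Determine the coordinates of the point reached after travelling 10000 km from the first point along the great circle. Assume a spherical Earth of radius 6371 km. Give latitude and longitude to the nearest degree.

Write both endpoints as unit vectors p₁, p₂ with components (cos φ cos λ, cos φ sin λ, sin φ).
The central angle between the endpoints is δ = arccos(p₁·p₂) ≈ 2.361 rad (135.3°). The total great-circle distance is δ·R ≈ 2.361 × 6371 ≈ 15041 km, so the target fraction is f = 10000/15041 ≈ 0.665.
Interpolate at f ≈ 0.665 with slerp weights a = sin((1−f)δ)/sin δ ≈ 1.010, b = sin(fδ)/sin δ ≈ 1.421.
p = a·p₁ + b·p₂ ≈ (0.265, 0.766, 0.586); φ = arcsin(p_z) ≈ 35.86°, λ = atan2(p_y, p_x) ≈ 70.93°.

≈ lat 36°N, lon 71°E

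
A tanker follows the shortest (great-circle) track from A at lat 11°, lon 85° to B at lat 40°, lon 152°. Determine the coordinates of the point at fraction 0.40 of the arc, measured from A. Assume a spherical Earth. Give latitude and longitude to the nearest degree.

Convert each endpoint to a unit vector on the sphere (x = cos φ cos λ, y = cos φ sin λ, z = sin φ).
The central angle between the endpoints is δ = arccos(p₁·p₂) ≈ 1.141 rad (65.4°).
Interpolate at f = 0.40 with slerp weights a = sin((1−f)δ)/sin δ ≈ 0.696, b = sin(fδ)/sin δ ≈ 0.485.
p = a·p₁ + b·p₂ ≈ (-0.268, 0.855, 0.444); φ = arcsin(p_z) ≈ 26.38°, λ = atan2(p_y, p_x) ≈ 107.44°.

≈ lat 26°, lon 107°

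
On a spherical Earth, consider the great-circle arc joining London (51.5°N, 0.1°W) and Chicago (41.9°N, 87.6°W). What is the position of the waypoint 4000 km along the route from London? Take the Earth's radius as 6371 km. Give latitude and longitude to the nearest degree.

≈ 53°N, 61°W

Convert each endpoint to a unit vector on the sphere (x = cos φ cos λ, y = cos φ sin λ, z = sin φ).
The central angle between the endpoints is δ = arccos(p₁·p₂) ≈ 0.997 rad (57.1°). The total great-circle distance is δ·R ≈ 0.997 × 6371 ≈ 6352 km, so the target fraction is f = 4000/6352 ≈ 0.630.
Interpolate at f ≈ 0.630 with slerp weights a = sin((1−f)δ)/sin δ ≈ 0.430, b = sin(fδ)/sin δ ≈ 0.699.
p = a·p₁ + b·p₂ ≈ (0.289, -0.521, 0.803); φ = arcsin(p_z) ≈ 53.45°, λ = atan2(p_y, p_x) ≈ -60.95°.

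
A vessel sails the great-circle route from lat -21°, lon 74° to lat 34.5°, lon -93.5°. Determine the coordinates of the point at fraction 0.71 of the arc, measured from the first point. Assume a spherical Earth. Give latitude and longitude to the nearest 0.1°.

Write both endpoints as unit vectors p₁, p₂ with components (cos φ cos λ, cos φ sin λ, sin φ).
The central angle between the endpoints is δ = arccos(p₁·p₂) ≈ 2.838 rad (162.6°).
Interpolate at f = 0.71 with slerp weights a = sin((1−f)δ)/sin δ ≈ 2.449, b = sin(fδ)/sin δ ≈ 3.017.
p = a·p₁ + b·p₂ ≈ (0.478, -0.284, 0.831); φ = arcsin(p_z) ≈ 56.20°, λ = atan2(p_y, p_x) ≈ -30.68°.

≈ lat 56.2°, lon -30.7°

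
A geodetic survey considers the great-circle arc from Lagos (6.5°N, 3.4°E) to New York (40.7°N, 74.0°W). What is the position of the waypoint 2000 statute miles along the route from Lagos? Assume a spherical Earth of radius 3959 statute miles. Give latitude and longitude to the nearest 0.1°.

From cos δ = sin φ₁ sin φ₂ + cos φ₁ cos φ₂ cos Δλ, the central angle is δ ≈ 1.330 rad (76.2°). The total great-circle distance is δ·R ≈ 1.330 × 3959 ≈ 5267 mi, so the target fraction is f = 2000/5267 ≈ 0.380.
Interpolate at f ≈ 0.380 with slerp weights a = sin((1−f)δ)/sin δ ≈ 0.756, b = sin(fδ)/sin δ ≈ 0.498.
p = a·p₁ + b·p₂ ≈ (0.854, -0.319, 0.411); φ = arcsin(p_z) ≈ 24.24°, λ = atan2(p_y, p_x) ≈ -20.45°.

≈ 24.2°N, 20.4°W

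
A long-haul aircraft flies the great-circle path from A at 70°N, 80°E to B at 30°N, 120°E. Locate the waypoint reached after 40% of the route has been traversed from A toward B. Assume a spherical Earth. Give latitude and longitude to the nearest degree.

≈ 56°N, 106°E

Write both endpoints as unit vectors p₁, p₂ with components (cos φ cos λ, cos φ sin λ, sin φ).
The central angle between the endpoints is δ = arccos(p₁·p₂) ≈ 0.800 rad (45.8°).
Interpolate at f = 0.40 with slerp weights a = sin((1−f)δ)/sin δ ≈ 0.644, b = sin(fδ)/sin δ ≈ 0.439.
p = a·p₁ + b·p₂ ≈ (-0.152, 0.546, 0.824); φ = arcsin(p_z) ≈ 55.50°, λ = atan2(p_y, p_x) ≈ 105.53°.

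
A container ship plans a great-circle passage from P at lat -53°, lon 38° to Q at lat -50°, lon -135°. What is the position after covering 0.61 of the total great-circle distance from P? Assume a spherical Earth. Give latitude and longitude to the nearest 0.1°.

Write both endpoints as unit vectors p₁, p₂ with components (cos φ cos λ, cos φ sin λ, sin φ).
The central angle between the endpoints is δ = arccos(p₁·p₂) ≈ 1.341 rad (76.8°).
Interpolate at f = 0.61 with slerp weights a = sin((1−f)δ)/sin δ ≈ 0.513, b = sin(fδ)/sin δ ≈ 0.749.
p = a·p₁ + b·p₂ ≈ (-0.097, -0.151, -0.984); φ = arcsin(p_z) ≈ -79.67°, λ = atan2(p_y, p_x) ≈ -122.89°.

≈ lat -79.7°, lon -122.9°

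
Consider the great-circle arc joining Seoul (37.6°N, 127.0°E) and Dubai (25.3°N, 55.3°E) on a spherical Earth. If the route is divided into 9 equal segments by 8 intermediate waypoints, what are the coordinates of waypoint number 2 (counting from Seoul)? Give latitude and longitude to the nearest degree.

From cos δ = sin φ₁ sin φ₂ + cos φ₁ cos φ₂ cos Δλ, the central angle is δ ≈ 1.064 rad (60.9°).
Interpolate at f = 2/9 with slerp weights a = sin((1−f)δ)/sin δ ≈ 0.842, b = sin(fδ)/sin δ ≈ 0.268.
p = a·p₁ + b·p₂ ≈ (-0.264, 0.732, 0.628); φ = arcsin(p_z) ≈ 38.92°, λ = atan2(p_y, p_x) ≈ 109.81°.

≈ 39°N, 110°E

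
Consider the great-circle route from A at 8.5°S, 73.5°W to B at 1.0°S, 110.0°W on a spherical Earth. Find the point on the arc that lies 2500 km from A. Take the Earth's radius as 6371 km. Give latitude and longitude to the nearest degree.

≈ 4°S, 96°W

Write both endpoints as unit vectors p₁, p₂ with components (cos φ cos λ, cos φ sin λ, sin φ).
The central angle between the endpoints is δ = arccos(p₁·p₂) ≈ 0.648 rad (37.1°). The total great-circle distance is δ·R ≈ 0.648 × 6371 ≈ 4126 km, so the target fraction is f = 2500/4126 ≈ 0.606.
Interpolate at f ≈ 0.606 with slerp weights a = sin((1−f)δ)/sin δ ≈ 0.419, b = sin(fδ)/sin δ ≈ 0.634.
p = a·p₁ + b·p₂ ≈ (-0.099, -0.992, -0.073); φ = arcsin(p_z) ≈ -4.18°, λ = atan2(p_y, p_x) ≈ -95.71°.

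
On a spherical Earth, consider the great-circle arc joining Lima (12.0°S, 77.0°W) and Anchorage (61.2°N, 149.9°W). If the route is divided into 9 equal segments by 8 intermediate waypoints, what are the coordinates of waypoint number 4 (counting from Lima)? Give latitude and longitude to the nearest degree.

Write both endpoints as unit vectors p₁, p₂ with components (cos φ cos λ, cos φ sin λ, sin φ).
The central angle between the endpoints is δ = arccos(p₁·p₂) ≈ 1.614 rad (92.5°).
Interpolate at f = 4/9 with slerp weights a = sin((1−f)δ)/sin δ ≈ 0.782, b = sin(fδ)/sin δ ≈ 0.658.
p = a·p₁ + b·p₂ ≈ (-0.102, -0.904, 0.414); φ = arcsin(p_z) ≈ 24.46°, λ = atan2(p_y, p_x) ≈ -96.45°.

≈ (24°N, 96°W)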